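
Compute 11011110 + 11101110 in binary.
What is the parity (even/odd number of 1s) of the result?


11011110 = 222
11101110 = 238
Sum = 460 = 111001100
1s count = 5

odd parity (5 ones in 111001100)


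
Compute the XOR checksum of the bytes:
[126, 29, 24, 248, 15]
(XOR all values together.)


XOR chain: 126 ^ 29 ^ 24 ^ 248 ^ 15 = 140

140


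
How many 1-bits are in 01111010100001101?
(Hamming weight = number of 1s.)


Counting 1s in 01111010100001101

9


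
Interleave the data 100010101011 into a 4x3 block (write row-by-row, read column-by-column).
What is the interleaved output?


Matrix:
  100
  010
  101
  011
Read columns: 101001010011

101001010011


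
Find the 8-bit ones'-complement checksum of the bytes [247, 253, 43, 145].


Sum = 688 mod 256 = 176
Complement = 79

79


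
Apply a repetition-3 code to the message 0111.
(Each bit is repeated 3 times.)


Each bit -> 3 copies

000111111111


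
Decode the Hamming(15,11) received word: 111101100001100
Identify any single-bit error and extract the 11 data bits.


Syndrome = 4: error at position 4

Data: 10110001100 (corrected bit 4)


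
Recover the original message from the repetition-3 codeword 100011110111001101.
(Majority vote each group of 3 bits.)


Groups: 100, 011, 110, 111, 001, 101
Majority votes: 011101

011101


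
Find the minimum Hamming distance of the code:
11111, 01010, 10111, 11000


Comparing all pairs, minimum distance: 1
Can detect 0 errors, correct 0 errors

1


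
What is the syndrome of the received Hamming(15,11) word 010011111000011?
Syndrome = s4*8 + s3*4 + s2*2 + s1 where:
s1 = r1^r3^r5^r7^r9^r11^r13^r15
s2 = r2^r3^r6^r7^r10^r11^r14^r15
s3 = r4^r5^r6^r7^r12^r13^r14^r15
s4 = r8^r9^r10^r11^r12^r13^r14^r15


s1=0, s2=1, s3=1, s4=0

Syndrome = 6 (error at position 6)


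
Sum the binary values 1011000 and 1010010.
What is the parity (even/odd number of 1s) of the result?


1011000 = 88
1010010 = 82
Sum = 170 = 10101010
1s count = 4

even parity (4 ones in 10101010)


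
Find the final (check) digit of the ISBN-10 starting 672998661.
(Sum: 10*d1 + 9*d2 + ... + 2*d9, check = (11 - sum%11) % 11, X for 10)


Weighted sum: 340
340 mod 11 = 10

Check digit: 1


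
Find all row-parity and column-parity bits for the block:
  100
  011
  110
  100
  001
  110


Row parities: 100110
Column parities: 010

Row P: 100110, Col P: 010, Corner: 1


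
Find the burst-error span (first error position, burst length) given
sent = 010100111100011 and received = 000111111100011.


XOR: 010011000000000

Burst at position 1, length 5


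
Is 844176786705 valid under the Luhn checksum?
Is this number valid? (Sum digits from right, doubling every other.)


Luhn sum = 59
59 mod 10 = 9

Invalid (Luhn sum mod 10 = 9)


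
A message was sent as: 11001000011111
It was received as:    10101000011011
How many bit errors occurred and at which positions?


XOR: 01100000000100

3 error(s) at position(s): 1, 2, 11


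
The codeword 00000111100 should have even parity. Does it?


Number of 1s: 4

Yes, parity is correct (4 ones)


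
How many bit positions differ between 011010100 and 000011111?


XOR: 011001011
Count of 1s: 5

5


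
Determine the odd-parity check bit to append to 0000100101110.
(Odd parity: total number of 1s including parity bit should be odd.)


Number of 1s in data: 5
Parity bit: 0

0


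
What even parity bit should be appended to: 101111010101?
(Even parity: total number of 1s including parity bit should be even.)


Number of 1s in data: 8
Parity bit: 0

0


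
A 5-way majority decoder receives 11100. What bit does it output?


Ones: 3 out of 5
Threshold: 3

1 (3/5 voted 1)


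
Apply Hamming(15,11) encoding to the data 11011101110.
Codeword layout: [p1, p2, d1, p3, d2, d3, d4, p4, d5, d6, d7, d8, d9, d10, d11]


Parity bits: p1=1, p2=0, p3=1, p4=1

101110111101110


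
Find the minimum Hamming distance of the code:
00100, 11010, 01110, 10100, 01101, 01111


Comparing all pairs, minimum distance: 1
Can detect 0 errors, correct 0 errors

1


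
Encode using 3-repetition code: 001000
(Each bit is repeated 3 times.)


Each bit -> 3 copies

000000111000000000


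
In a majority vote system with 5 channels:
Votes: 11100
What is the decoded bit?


Ones: 3 out of 5
Threshold: 3

1 (3/5 voted 1)


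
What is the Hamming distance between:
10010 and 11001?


XOR: 01011
Count of 1s: 3

3


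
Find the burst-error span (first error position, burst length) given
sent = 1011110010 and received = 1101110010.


XOR: 0110000000

Burst at position 1, length 2


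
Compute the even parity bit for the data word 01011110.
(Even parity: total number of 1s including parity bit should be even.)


Number of 1s in data: 5
Parity bit: 1

1


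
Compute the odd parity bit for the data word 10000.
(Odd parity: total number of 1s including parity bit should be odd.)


Number of 1s in data: 1
Parity bit: 0

0


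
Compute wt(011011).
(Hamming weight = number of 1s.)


Counting 1s in 011011

4


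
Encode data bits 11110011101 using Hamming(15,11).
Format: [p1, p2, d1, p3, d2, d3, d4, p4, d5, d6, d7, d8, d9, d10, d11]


Parity bits: p1=0, p2=1, p3=0, p4=0

011011100011101


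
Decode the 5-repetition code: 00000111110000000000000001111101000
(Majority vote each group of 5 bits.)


Groups: 00000, 11111, 00000, 00000, 00000, 11111, 01000
Majority votes: 0100010

0100010


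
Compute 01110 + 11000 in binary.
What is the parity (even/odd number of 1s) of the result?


01110 = 14
11000 = 24
Sum = 38 = 100110
1s count = 3

odd parity (3 ones in 100110)


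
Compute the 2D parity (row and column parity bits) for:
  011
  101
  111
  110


Row parities: 0010
Column parities: 111

Row P: 0010, Col P: 111, Corner: 1


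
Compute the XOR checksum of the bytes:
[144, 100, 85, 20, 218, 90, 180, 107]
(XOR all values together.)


XOR chain: 144 ^ 100 ^ 85 ^ 20 ^ 218 ^ 90 ^ 180 ^ 107 = 234

234


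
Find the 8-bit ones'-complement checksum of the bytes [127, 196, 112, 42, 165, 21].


Sum = 663 mod 256 = 151
Complement = 104

104


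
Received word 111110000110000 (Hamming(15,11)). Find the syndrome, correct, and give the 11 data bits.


Syndrome = 0: no error detected

Data: 11000110000 (no errors)


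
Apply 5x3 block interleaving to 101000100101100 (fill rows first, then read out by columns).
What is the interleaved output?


Matrix:
  101
  000
  100
  101
  100
Read columns: 101110000010010

101110000010010


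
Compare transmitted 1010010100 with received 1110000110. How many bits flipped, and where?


XOR: 0100010010

3 error(s) at position(s): 1, 5, 8


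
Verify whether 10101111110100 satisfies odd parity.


Number of 1s: 9

Yes, parity is correct (9 ones)


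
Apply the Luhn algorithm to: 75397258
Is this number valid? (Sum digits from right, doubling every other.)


Luhn sum = 41
41 mod 10 = 1

Invalid (Luhn sum mod 10 = 1)


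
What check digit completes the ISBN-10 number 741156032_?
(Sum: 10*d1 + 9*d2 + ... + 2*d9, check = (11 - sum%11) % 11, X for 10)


Weighted sum: 194
194 mod 11 = 7

Check digit: 4


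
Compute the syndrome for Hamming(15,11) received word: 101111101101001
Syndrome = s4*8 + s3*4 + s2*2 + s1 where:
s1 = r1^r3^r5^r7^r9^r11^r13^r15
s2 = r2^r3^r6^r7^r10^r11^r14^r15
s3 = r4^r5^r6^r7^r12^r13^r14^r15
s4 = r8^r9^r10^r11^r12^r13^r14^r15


s1=0, s2=1, s3=0, s4=0

Syndrome = 2 (error at position 2)


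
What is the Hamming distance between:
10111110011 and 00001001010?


XOR: 10110111001
Count of 1s: 7

7


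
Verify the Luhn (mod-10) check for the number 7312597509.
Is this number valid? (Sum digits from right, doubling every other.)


Luhn sum = 41
41 mod 10 = 1

Invalid (Luhn sum mod 10 = 1)


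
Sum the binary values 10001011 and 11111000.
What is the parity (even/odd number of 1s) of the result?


10001011 = 139
11111000 = 248
Sum = 387 = 110000011
1s count = 4

even parity (4 ones in 110000011)


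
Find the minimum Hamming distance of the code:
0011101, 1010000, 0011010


Comparing all pairs, minimum distance: 3
Can detect 2 errors, correct 1 errors

3


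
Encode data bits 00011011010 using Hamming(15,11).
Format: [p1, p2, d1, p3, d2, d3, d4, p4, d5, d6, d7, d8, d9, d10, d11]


Parity bits: p1=1, p2=1, p3=1, p4=0

110100101011010


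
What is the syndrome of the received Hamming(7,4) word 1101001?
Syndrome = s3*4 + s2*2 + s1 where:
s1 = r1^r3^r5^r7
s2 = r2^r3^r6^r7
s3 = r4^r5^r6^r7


s1=0, s2=0, s3=0

Syndrome = 0 (no error)


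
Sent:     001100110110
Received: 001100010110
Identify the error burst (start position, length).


XOR: 000000100000

Burst at position 6, length 1


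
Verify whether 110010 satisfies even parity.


Number of 1s: 3

No, parity error (3 ones)


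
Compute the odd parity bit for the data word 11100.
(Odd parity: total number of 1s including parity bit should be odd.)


Number of 1s in data: 3
Parity bit: 0

0


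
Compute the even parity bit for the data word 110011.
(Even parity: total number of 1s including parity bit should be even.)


Number of 1s in data: 4
Parity bit: 0

0


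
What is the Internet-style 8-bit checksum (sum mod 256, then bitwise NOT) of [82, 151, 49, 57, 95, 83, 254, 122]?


Sum = 893 mod 256 = 125
Complement = 130

130


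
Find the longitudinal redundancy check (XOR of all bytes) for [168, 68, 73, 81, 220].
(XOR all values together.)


XOR chain: 168 ^ 68 ^ 73 ^ 81 ^ 220 = 40

40


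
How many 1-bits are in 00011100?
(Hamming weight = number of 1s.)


Counting 1s in 00011100

3


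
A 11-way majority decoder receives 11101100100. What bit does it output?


Ones: 6 out of 11
Threshold: 6

1 (6/11 voted 1)


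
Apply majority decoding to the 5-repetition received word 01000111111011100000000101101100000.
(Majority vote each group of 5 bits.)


Groups: 01000, 11111, 10111, 00000, 00010, 11011, 00000
Majority votes: 0110010

0110010


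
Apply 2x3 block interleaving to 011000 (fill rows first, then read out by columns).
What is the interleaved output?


Matrix:
  011
  000
Read columns: 001010

001010


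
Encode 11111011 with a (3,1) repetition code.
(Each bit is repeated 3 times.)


Each bit -> 3 copies

111111111111111000111111


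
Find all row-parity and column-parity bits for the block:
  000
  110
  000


Row parities: 000
Column parities: 110

Row P: 000, Col P: 110, Corner: 0


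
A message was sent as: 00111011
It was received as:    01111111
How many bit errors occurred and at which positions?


XOR: 01000100

2 error(s) at position(s): 1, 5


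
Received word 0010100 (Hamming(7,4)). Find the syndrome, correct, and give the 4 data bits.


Syndrome = 6: error at position 6

Data: 1110 (corrected bit 6)


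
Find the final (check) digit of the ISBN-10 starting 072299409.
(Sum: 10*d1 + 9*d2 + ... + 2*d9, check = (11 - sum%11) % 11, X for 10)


Weighted sum: 226
226 mod 11 = 6

Check digit: 5


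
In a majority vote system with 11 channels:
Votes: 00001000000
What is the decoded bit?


Ones: 1 out of 11
Threshold: 6

0 (1/11 voted 1)


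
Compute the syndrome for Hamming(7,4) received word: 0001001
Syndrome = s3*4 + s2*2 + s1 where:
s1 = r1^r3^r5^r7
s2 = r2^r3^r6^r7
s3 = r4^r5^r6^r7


s1=1, s2=1, s3=0

Syndrome = 3 (error at position 3)


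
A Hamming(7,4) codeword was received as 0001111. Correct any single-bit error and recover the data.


Syndrome = 0: no error detected

Data: 0111 (no errors)


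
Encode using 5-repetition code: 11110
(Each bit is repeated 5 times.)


Each bit -> 5 copies

1111111111111111111100000


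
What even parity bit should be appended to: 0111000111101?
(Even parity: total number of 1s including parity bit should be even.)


Number of 1s in data: 8
Parity bit: 0

0


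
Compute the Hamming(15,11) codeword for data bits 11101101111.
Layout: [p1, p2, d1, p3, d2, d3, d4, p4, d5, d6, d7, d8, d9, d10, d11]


Parity bits: p1=1, p2=1, p3=0, p4=0

111011001101111


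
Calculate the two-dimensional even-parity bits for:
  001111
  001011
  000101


Row parities: 010
Column parities: 000001

Row P: 010, Col P: 000001, Corner: 1


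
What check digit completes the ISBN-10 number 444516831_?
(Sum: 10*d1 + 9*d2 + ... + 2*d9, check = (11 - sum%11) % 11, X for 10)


Weighted sum: 222
222 mod 11 = 2

Check digit: 9


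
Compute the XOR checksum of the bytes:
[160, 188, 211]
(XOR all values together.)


XOR chain: 160 ^ 188 ^ 211 = 207

207


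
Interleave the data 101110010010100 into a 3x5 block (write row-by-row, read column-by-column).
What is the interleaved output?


Matrix:
  10111
  00100
  10100
Read columns: 101000111100100

101000111100100


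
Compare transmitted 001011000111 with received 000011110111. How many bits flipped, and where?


XOR: 001000110000

3 error(s) at position(s): 2, 6, 7


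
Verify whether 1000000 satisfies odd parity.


Number of 1s: 1

Yes, parity is correct (1 ones)


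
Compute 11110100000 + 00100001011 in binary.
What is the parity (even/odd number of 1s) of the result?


11110100000 = 1952
00100001011 = 267
Sum = 2219 = 100010101011
1s count = 6

even parity (6 ones in 100010101011)


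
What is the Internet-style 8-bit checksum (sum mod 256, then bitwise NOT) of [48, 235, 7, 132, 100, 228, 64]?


Sum = 814 mod 256 = 46
Complement = 209

209


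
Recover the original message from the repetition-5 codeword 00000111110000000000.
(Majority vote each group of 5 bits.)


Groups: 00000, 11111, 00000, 00000
Majority votes: 0100

0100


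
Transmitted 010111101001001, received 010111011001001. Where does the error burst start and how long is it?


XOR: 000000110000000

Burst at position 6, length 2


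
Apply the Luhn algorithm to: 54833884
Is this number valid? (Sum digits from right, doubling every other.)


Luhn sum = 40
40 mod 10 = 0

Valid (Luhn sum mod 10 = 0)


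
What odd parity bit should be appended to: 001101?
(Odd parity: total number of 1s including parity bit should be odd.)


Number of 1s in data: 3
Parity bit: 0

0


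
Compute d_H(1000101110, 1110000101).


XOR: 0110101011
Count of 1s: 6

6


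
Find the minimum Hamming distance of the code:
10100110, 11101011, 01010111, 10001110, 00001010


Comparing all pairs, minimum distance: 2
Can detect 1 errors, correct 0 errors

2


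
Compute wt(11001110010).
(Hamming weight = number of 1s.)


Counting 1s in 11001110010

6


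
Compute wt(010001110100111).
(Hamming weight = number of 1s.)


Counting 1s in 010001110100111

8


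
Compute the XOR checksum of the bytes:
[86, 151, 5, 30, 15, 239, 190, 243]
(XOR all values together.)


XOR chain: 86 ^ 151 ^ 5 ^ 30 ^ 15 ^ 239 ^ 190 ^ 243 = 119

119


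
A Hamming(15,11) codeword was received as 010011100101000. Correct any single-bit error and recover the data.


Syndrome = 0: no error detected

Data: 01110101000 (no errors)


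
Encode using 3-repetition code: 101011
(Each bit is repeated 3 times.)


Each bit -> 3 copies

111000111000111111


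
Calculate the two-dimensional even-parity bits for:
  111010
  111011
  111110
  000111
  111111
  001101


Row parities: 011101
Column parities: 001010

Row P: 011101, Col P: 001010, Corner: 0


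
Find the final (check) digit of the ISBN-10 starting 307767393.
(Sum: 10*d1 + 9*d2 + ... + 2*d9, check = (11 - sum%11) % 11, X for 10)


Weighted sum: 251
251 mod 11 = 9

Check digit: 2


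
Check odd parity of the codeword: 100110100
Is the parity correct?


Number of 1s: 4

No, parity error (4 ones)


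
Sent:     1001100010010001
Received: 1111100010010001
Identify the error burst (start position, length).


XOR: 0110000000000000

Burst at position 1, length 2


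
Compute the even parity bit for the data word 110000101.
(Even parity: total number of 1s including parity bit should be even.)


Number of 1s in data: 4
Parity bit: 0

0


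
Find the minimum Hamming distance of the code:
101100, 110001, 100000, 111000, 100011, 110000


Comparing all pairs, minimum distance: 1
Can detect 0 errors, correct 0 errors

1


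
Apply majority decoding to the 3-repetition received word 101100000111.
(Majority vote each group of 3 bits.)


Groups: 101, 100, 000, 111
Majority votes: 1001

1001


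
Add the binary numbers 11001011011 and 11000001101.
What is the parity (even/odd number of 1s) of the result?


11001011011 = 1627
11000001101 = 1549
Sum = 3176 = 110001101000
1s count = 5

odd parity (5 ones in 110001101000)


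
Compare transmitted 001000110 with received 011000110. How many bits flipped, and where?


XOR: 010000000

1 error(s) at position(s): 1


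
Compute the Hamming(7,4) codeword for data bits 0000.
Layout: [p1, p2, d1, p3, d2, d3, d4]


Parity bits: p1=0, p2=0, p3=0

0000000


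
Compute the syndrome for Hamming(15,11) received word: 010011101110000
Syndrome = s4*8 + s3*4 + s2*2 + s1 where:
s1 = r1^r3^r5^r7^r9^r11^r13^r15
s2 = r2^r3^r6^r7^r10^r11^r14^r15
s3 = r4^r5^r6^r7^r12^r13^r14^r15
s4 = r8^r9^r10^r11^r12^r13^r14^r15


s1=0, s2=1, s3=1, s4=1

Syndrome = 14 (error at position 14)


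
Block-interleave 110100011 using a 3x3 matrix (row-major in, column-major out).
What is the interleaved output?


Matrix:
  110
  100
  011
Read columns: 110101001

110101001


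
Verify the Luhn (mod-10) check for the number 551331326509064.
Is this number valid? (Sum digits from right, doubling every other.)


Luhn sum = 48
48 mod 10 = 8

Invalid (Luhn sum mod 10 = 8)


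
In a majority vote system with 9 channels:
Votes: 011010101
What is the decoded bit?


Ones: 5 out of 9
Threshold: 5

1 (5/9 voted 1)


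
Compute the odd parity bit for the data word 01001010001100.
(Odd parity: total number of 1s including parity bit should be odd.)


Number of 1s in data: 5
Parity bit: 0

0


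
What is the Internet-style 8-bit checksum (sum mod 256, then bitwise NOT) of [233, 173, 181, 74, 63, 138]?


Sum = 862 mod 256 = 94
Complement = 161

161


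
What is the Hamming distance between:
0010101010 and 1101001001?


XOR: 1111100011
Count of 1s: 7

7


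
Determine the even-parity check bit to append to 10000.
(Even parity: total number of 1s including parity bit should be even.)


Number of 1s in data: 1
Parity bit: 1

1


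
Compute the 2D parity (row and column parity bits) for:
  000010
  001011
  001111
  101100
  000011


Row parities: 11010
Column parities: 101001

Row P: 11010, Col P: 101001, Corner: 1


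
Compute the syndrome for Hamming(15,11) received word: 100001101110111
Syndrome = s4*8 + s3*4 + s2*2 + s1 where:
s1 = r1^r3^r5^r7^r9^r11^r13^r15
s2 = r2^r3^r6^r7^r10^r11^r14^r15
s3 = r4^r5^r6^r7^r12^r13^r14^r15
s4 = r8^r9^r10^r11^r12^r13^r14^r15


s1=0, s2=0, s3=1, s4=0

Syndrome = 4 (error at position 4)


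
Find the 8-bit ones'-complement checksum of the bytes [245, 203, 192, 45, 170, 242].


Sum = 1097 mod 256 = 73
Complement = 182

182


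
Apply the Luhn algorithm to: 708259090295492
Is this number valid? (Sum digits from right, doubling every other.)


Luhn sum = 71
71 mod 10 = 1

Invalid (Luhn sum mod 10 = 1)


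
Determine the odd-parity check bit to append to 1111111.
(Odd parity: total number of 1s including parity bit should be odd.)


Number of 1s in data: 7
Parity bit: 0

0


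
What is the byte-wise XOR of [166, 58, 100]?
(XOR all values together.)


XOR chain: 166 ^ 58 ^ 100 = 248

248


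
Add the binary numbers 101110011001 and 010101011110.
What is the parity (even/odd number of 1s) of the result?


101110011001 = 2969
010101011110 = 1374
Sum = 4343 = 1000011110111
1s count = 8

even parity (8 ones in 1000011110111)


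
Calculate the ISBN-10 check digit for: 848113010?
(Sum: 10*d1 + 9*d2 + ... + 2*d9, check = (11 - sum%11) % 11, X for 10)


Weighted sum: 211
211 mod 11 = 2

Check digit: 9


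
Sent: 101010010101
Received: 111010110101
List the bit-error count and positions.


XOR: 010000100000

2 error(s) at position(s): 1, 6


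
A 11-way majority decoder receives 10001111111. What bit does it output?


Ones: 8 out of 11
Threshold: 6

1 (8/11 voted 1)


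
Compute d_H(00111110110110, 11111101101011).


XOR: 11000011011101
Count of 1s: 8

8


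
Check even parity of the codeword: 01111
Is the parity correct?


Number of 1s: 4

Yes, parity is correct (4 ones)


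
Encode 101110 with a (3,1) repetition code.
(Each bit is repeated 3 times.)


Each bit -> 3 copies

111000111111111000


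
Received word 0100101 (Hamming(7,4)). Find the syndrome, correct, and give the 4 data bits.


Syndrome = 0: no error detected

Data: 0101 (no errors)


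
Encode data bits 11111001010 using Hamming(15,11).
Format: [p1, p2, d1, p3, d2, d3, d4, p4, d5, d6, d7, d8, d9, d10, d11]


Parity bits: p1=0, p2=0, p3=1, p4=1

001111111001010


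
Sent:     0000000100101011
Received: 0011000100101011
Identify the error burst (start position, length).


XOR: 0011000000000000

Burst at position 2, length 2


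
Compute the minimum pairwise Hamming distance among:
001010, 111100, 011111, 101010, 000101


Comparing all pairs, minimum distance: 1
Can detect 0 errors, correct 0 errors

1


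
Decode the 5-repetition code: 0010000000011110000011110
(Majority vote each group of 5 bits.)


Groups: 00100, 00000, 01111, 00000, 11110
Majority votes: 00101

00101


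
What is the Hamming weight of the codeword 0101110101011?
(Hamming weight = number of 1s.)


Counting 1s in 0101110101011

8


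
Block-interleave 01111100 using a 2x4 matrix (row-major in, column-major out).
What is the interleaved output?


Matrix:
  0111
  1100
Read columns: 01111010

01111010


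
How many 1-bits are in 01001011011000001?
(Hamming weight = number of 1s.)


Counting 1s in 01001011011000001

7


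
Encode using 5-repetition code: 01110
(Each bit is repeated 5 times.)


Each bit -> 5 copies

0000011111111111111100000


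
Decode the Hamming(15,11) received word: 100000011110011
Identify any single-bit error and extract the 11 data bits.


Syndrome = 0: no error detected

Data: 00001110011 (no errors)


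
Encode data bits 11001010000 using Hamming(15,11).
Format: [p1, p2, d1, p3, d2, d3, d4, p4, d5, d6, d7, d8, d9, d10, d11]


Parity bits: p1=0, p2=0, p3=1, p4=0

001110001010000


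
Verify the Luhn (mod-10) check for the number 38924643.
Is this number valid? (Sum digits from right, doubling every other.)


Luhn sum = 50
50 mod 10 = 0

Valid (Luhn sum mod 10 = 0)


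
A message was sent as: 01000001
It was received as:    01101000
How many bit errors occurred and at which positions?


XOR: 00101001

3 error(s) at position(s): 2, 4, 7


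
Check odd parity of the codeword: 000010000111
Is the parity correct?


Number of 1s: 4

No, parity error (4 ones)


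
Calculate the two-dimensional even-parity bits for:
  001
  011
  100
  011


Row parities: 1010
Column parities: 101

Row P: 1010, Col P: 101, Corner: 0


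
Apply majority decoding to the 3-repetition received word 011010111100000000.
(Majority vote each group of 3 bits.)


Groups: 011, 010, 111, 100, 000, 000
Majority votes: 101000

101000


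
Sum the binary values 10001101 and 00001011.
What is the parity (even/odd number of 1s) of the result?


10001101 = 141
00001011 = 11
Sum = 152 = 10011000
1s count = 3

odd parity (3 ones in 10011000)


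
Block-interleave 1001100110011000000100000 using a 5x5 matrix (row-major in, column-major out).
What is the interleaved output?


Matrix:
  10011
  00110
  01100
  00001
  00000
Read columns: 1000000100011001100010010

1000000100011001100010010


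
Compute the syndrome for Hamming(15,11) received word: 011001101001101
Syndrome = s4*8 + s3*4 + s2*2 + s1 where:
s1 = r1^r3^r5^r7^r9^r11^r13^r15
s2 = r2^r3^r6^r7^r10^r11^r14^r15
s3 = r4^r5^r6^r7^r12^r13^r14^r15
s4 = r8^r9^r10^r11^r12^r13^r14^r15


s1=1, s2=1, s3=1, s4=0

Syndrome = 7 (error at position 7)


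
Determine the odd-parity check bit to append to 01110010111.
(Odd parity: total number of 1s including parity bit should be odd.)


Number of 1s in data: 7
Parity bit: 0

0


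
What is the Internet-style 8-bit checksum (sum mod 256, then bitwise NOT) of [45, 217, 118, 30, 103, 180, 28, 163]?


Sum = 884 mod 256 = 116
Complement = 139

139


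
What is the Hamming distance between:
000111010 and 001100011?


XOR: 001011001
Count of 1s: 4

4


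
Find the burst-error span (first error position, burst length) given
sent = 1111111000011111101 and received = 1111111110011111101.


XOR: 0000000110000000000

Burst at position 7, length 2


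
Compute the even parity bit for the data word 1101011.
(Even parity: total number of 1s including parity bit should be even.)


Number of 1s in data: 5
Parity bit: 1

1


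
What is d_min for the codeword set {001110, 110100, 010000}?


Comparing all pairs, minimum distance: 2
Can detect 1 errors, correct 0 errors

2


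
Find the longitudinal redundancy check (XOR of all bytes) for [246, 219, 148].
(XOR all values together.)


XOR chain: 246 ^ 219 ^ 148 = 185

185


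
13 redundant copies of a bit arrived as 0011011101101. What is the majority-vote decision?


Ones: 8 out of 13
Threshold: 7

1 (8/13 voted 1)


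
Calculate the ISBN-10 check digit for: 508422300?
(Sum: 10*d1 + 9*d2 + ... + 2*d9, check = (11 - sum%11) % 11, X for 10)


Weighted sum: 176
176 mod 11 = 0

Check digit: 0


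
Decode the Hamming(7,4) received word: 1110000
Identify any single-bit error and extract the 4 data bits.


Syndrome = 0: no error detected

Data: 1000 (no errors)


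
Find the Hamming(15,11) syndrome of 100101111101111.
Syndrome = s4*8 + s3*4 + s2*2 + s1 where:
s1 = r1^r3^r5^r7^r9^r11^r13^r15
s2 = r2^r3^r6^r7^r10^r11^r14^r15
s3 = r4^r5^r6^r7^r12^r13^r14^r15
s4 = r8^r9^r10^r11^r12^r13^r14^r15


s1=1, s2=1, s3=1, s4=1

Syndrome = 15 (error at position 15)


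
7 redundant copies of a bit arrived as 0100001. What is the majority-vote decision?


Ones: 2 out of 7
Threshold: 4

0 (2/7 voted 1)


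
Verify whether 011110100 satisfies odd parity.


Number of 1s: 5

Yes, parity is correct (5 ones)


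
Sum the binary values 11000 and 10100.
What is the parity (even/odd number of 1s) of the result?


11000 = 24
10100 = 20
Sum = 44 = 101100
1s count = 3

odd parity (3 ones in 101100)


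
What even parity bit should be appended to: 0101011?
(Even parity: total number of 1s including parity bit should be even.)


Number of 1s in data: 4
Parity bit: 0

0


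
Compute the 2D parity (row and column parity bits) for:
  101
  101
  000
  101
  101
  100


Row parities: 000001
Column parities: 100

Row P: 000001, Col P: 100, Corner: 1


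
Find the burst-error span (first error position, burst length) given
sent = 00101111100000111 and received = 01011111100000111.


XOR: 01110000000000000

Burst at position 1, length 3


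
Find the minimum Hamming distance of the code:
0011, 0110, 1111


Comparing all pairs, minimum distance: 2
Can detect 1 errors, correct 0 errors

2


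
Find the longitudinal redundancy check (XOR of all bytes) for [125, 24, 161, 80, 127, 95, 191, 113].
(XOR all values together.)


XOR chain: 125 ^ 24 ^ 161 ^ 80 ^ 127 ^ 95 ^ 191 ^ 113 = 122

122


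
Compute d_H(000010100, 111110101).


XOR: 111100001
Count of 1s: 5

5


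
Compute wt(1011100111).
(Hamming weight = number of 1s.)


Counting 1s in 1011100111

7


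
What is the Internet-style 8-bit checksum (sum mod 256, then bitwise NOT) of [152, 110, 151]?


Sum = 413 mod 256 = 157
Complement = 98

98


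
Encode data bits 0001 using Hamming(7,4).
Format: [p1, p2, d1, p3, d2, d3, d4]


Parity bits: p1=1, p2=1, p3=1

1101001


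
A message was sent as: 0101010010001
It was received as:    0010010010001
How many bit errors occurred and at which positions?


XOR: 0111000000000

3 error(s) at position(s): 1, 2, 3


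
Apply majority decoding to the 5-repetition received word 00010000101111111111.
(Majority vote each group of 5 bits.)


Groups: 00010, 00010, 11111, 11111
Majority votes: 0011

0011


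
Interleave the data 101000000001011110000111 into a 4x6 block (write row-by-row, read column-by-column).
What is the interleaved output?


Matrix:
  101000
  000001
  011110
  000111
Read columns: 100000101010001100110101

100000101010001100110101


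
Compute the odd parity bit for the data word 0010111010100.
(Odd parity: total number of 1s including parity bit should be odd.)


Number of 1s in data: 6
Parity bit: 1

1


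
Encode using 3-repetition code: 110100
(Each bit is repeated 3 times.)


Each bit -> 3 copies

111111000111000000


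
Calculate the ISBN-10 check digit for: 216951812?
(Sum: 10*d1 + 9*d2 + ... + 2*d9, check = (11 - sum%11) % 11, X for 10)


Weighted sum: 214
214 mod 11 = 5

Check digit: 6


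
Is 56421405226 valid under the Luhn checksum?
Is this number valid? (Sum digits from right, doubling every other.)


Luhn sum = 38
38 mod 10 = 8

Invalid (Luhn sum mod 10 = 8)


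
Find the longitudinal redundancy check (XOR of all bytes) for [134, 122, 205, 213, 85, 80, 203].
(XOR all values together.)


XOR chain: 134 ^ 122 ^ 205 ^ 213 ^ 85 ^ 80 ^ 203 = 42

42


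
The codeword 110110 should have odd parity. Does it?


Number of 1s: 4

No, parity error (4 ones)


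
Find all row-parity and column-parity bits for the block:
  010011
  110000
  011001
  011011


Row parities: 1010
Column parities: 100001

Row P: 1010, Col P: 100001, Corner: 0


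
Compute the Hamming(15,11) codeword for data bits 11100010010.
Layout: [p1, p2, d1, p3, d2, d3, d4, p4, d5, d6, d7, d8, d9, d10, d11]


Parity bits: p1=1, p2=0, p3=1, p4=0

101111000010010


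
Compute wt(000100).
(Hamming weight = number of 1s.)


Counting 1s in 000100

1


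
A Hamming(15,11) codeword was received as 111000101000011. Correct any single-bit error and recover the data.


Syndrome = 15: error at position 15

Data: 10011000010 (corrected bit 15)


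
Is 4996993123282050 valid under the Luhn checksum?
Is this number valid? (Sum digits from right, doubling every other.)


Luhn sum = 81
81 mod 10 = 1

Invalid (Luhn sum mod 10 = 1)


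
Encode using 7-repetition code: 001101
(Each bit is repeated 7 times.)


Each bit -> 7 copies

000000000000001111111111111100000001111111


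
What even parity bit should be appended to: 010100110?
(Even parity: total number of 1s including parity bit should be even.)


Number of 1s in data: 4
Parity bit: 0

0


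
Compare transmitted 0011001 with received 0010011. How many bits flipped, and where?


XOR: 0001010

2 error(s) at position(s): 3, 5


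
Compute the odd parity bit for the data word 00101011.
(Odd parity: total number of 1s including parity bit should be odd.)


Number of 1s in data: 4
Parity bit: 1

1


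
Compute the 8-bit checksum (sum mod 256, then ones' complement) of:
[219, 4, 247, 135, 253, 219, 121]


Sum = 1198 mod 256 = 174
Complement = 81

81


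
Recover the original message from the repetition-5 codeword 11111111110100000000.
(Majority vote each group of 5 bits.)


Groups: 11111, 11111, 01000, 00000
Majority votes: 1100

1100


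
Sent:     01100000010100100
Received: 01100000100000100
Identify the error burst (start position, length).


XOR: 00000000110100000

Burst at position 8, length 4


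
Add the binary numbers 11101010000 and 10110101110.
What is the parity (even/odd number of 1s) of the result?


11101010000 = 1872
10110101110 = 1454
Sum = 3326 = 110011111110
1s count = 9

odd parity (9 ones in 110011111110)


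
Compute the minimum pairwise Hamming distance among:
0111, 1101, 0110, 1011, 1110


Comparing all pairs, minimum distance: 1
Can detect 0 errors, correct 0 errors

1


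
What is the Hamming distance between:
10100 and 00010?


XOR: 10110
Count of 1s: 3

3


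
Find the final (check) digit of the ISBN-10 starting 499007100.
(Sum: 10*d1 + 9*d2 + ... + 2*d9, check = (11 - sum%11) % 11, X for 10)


Weighted sum: 232
232 mod 11 = 1

Check digit: X


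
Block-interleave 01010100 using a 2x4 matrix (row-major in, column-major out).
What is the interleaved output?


Matrix:
  0101
  0100
Read columns: 00110010

00110010


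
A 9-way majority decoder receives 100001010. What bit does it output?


Ones: 3 out of 9
Threshold: 5

0 (3/9 voted 1)


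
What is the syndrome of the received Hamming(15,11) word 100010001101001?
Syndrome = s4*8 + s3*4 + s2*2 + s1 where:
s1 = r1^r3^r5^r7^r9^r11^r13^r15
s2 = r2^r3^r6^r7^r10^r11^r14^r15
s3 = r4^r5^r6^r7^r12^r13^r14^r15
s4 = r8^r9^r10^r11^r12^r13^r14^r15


s1=0, s2=0, s3=1, s4=0

Syndrome = 4 (error at position 4)


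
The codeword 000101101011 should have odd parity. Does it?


Number of 1s: 6

No, parity error (6 ones)


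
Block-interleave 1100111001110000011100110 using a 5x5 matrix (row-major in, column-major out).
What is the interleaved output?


Matrix:
  11001
  11001
  11000
  00111
  00110
Read columns: 1110011100000110001111010

1110011100000110001111010


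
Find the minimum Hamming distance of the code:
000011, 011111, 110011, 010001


Comparing all pairs, minimum distance: 2
Can detect 1 errors, correct 0 errors

2


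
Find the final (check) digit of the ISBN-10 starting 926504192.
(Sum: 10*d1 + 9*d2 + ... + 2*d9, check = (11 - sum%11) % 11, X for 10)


Weighted sum: 246
246 mod 11 = 4

Check digit: 7


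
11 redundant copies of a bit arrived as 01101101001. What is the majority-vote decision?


Ones: 6 out of 11
Threshold: 6

1 (6/11 voted 1)


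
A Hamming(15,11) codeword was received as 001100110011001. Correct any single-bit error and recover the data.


Syndrome = 0: no error detected

Data: 10010011001 (no errors)


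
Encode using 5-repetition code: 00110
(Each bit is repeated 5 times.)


Each bit -> 5 copies

0000000000111111111100000


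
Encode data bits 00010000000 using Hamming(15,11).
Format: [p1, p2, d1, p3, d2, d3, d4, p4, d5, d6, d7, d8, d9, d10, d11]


Parity bits: p1=1, p2=1, p3=1, p4=0

110100100000000


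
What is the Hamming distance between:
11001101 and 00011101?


XOR: 11010000
Count of 1s: 3

3


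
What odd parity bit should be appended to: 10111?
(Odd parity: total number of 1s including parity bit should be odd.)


Number of 1s in data: 4
Parity bit: 1

1


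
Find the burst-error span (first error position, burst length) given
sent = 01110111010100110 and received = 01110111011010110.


XOR: 00000000001110000

Burst at position 10, length 3


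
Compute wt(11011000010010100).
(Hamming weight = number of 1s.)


Counting 1s in 11011000010010100

7


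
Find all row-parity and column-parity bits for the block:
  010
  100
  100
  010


Row parities: 1111
Column parities: 000

Row P: 1111, Col P: 000, Corner: 0


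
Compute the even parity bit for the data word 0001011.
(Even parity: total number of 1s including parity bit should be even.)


Number of 1s in data: 3
Parity bit: 1

1


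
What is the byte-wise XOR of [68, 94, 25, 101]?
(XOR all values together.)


XOR chain: 68 ^ 94 ^ 25 ^ 101 = 102

102


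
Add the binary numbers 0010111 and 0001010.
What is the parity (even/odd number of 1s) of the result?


0010111 = 23
0001010 = 10
Sum = 33 = 100001
1s count = 2

even parity (2 ones in 100001)


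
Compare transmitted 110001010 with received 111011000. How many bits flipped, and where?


XOR: 001010010

3 error(s) at position(s): 2, 4, 7


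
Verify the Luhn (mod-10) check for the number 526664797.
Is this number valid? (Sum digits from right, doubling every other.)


Luhn sum = 55
55 mod 10 = 5

Invalid (Luhn sum mod 10 = 5)


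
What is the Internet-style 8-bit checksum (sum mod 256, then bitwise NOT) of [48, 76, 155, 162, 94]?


Sum = 535 mod 256 = 23
Complement = 232

232


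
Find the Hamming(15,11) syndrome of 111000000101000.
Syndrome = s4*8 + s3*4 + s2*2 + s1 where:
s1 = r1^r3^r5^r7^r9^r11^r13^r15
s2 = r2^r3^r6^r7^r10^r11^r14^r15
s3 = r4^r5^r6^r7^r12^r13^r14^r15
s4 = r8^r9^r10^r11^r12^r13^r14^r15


s1=0, s2=1, s3=1, s4=0

Syndrome = 6 (error at position 6)


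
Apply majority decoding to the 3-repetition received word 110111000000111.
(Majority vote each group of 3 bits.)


Groups: 110, 111, 000, 000, 111
Majority votes: 11001

11001


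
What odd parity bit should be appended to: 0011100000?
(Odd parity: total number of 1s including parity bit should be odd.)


Number of 1s in data: 3
Parity bit: 0

0


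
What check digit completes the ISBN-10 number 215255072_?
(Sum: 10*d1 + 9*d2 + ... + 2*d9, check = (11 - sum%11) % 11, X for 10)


Weighted sum: 163
163 mod 11 = 9

Check digit: 2


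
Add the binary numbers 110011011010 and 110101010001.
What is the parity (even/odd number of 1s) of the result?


110011011010 = 3290
110101010001 = 3409
Sum = 6699 = 1101000101011
1s count = 7

odd parity (7 ones in 1101000101011)


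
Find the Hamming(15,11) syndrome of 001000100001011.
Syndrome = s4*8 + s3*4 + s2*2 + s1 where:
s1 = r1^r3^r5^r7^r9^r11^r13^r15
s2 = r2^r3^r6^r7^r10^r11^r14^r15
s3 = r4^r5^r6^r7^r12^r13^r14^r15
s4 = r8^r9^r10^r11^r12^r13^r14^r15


s1=1, s2=0, s3=0, s4=1

Syndrome = 9 (error at position 9)


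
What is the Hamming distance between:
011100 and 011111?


XOR: 000011
Count of 1s: 2

2


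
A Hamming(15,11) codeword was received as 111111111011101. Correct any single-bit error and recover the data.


Syndrome = 4: error at position 4

Data: 11111011101 (corrected bit 4)


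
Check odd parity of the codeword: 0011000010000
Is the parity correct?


Number of 1s: 3

Yes, parity is correct (3 ones)


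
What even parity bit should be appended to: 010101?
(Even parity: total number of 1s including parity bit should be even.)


Number of 1s in data: 3
Parity bit: 1

1


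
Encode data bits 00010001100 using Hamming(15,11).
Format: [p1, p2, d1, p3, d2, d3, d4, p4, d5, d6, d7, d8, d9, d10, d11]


Parity bits: p1=0, p2=1, p3=1, p4=0

010100100001100


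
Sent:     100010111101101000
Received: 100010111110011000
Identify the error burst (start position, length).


XOR: 000000000011110000

Burst at position 10, length 4


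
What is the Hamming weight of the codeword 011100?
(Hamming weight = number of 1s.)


Counting 1s in 011100

3


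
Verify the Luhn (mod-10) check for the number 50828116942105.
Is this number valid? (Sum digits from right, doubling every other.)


Luhn sum = 49
49 mod 10 = 9

Invalid (Luhn sum mod 10 = 9)


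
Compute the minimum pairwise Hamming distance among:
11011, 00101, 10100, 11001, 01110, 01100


Comparing all pairs, minimum distance: 1
Can detect 0 errors, correct 0 errors

1


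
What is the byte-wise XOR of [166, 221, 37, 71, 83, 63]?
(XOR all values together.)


XOR chain: 166 ^ 221 ^ 37 ^ 71 ^ 83 ^ 63 = 117

117


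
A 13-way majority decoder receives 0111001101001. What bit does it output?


Ones: 7 out of 13
Threshold: 7

1 (7/13 voted 1)


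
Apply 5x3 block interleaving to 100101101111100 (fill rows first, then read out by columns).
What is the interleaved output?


Matrix:
  100
  101
  101
  111
  100
Read columns: 111110001001110

111110001001110
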